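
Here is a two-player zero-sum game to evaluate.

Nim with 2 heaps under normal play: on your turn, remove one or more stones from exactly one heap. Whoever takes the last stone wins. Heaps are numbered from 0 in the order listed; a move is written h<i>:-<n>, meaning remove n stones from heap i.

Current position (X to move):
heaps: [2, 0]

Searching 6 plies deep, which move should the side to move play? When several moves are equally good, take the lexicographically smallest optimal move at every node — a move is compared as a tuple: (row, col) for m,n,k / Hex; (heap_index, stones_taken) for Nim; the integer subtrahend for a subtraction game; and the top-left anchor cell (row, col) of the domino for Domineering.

X's best at [(2,0)]: h0:-2

p1 X@[(2,0)]: h0:-1[(1,0)]-1 h0:-2[(0,0)]+1*
p2 O@[(0,0)] terminal -1; root [(2,0)] d6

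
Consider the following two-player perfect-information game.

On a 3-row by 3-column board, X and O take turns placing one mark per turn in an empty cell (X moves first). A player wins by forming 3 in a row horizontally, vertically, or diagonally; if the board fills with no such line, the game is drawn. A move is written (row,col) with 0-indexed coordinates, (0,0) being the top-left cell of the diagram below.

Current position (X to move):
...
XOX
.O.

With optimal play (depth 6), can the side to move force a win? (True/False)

X winning at [.../XOX/.O.]: False

ply 1, X at .../XOX/.O. | (0,0)=-1→X../XOX/.O.*; (0,1)=-1→.X./XOX/.O.; (0,2)=-1→..X/XOX/.O.; (2,0)=-1→.../XOX/XO.; (2,2)=-1→.../XOX/.OX
ply 2, O at X../XOX/.O. | (0,1)=+1→XO./XOX/.O.*; (0,2)=-1→X.O/XOX/.O.; (2,0)=+1→X../XOX/OO.; (2,2)=-1→X../XOX/.OO
ply 3: XO./XOX/.O. is terminal -1 (X); from .../XOX/.O. depth 6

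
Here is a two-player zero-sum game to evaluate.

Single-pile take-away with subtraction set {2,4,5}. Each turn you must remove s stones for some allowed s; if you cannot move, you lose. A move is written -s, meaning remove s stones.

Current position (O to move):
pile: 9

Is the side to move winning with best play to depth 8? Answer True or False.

ply 1, O at 9 | -2=+1→7*; -4=-1→5; -5=-1→4
ply 2, X at 7 | -2=-1→5*; -4=-1→3; -5=-1→2
ply 3, O at 5 | -2=-1→3; -4=+1→1*; -5=+1→0
ply 4: 1 is terminal -1 (X); from 9 depth 8

O winning at [9]: True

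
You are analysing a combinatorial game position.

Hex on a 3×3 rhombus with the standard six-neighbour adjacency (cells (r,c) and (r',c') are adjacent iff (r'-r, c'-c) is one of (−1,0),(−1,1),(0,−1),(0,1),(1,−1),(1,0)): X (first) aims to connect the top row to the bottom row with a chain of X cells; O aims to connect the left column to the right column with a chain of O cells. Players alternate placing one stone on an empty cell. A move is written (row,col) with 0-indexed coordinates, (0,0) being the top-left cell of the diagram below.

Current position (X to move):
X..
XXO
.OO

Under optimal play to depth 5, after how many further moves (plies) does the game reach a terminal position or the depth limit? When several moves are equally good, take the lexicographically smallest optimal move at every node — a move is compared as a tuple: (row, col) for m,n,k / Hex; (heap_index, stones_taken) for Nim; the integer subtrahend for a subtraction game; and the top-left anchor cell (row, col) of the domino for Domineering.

PV length from [X../XXO/.OO]: 1 ply

p1 X@[X../XXO/.OO]: (0,1)[XX./XXO/.OO]-1 (0,2)[X.X/XXO/.OO]-1 (2,0)[X../XXO/XOO]+1*
p2 O@[X../XXO/XOO] terminal -1; root [X../XXO/.OO] d5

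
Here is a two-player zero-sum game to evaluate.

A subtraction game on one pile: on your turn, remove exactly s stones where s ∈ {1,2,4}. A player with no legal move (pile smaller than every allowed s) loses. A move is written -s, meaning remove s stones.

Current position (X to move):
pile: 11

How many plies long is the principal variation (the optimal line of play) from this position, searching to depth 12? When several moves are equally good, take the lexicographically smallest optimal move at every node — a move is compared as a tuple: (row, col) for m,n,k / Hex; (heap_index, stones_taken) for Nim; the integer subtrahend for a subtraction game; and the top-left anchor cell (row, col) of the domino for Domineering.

[11] X move#1: -1:-1/10, -2:+1/9*, -4:-1/7
[9] O move#2: -1:-1/8*, -2:-1/7, -4:-1/5
[8] X move#3: -1:-1/7, -2:+1/6*, -4:-1/4
[6] O move#4: -1:-1/5*, -2:-1/4, -4:-1/2
[5] X move#5: -1:-1/4, -2:+1/3*, -4:-1/1
[3] O move#6: -1:-1/2*, -2:-1/1
[2] X move#7: -1:-1/1, -2:+1/0*
[0] end (terminal -1, O#8); searched 11 to 12

PV length from [11]: 7 plies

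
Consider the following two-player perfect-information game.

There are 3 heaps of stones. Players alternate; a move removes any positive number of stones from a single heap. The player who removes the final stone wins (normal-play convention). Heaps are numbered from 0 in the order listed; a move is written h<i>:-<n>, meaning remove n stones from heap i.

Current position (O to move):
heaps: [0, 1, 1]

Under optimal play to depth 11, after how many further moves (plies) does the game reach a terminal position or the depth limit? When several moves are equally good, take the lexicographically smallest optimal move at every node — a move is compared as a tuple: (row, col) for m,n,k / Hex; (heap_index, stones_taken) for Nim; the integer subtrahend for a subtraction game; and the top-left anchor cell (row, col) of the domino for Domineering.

p1 O@[(0,1,1)]: h1:-1[(0,0,1)]-1* h2:-1[(0,1,0)]-1
p2 X@[(0,0,1)]: h2:-1[(0,0,0)]+1*
p3 O@[(0,0,0)] terminal -1; root [(0,1,1)] d11

PV length from [(0,1,1)]: 2 plies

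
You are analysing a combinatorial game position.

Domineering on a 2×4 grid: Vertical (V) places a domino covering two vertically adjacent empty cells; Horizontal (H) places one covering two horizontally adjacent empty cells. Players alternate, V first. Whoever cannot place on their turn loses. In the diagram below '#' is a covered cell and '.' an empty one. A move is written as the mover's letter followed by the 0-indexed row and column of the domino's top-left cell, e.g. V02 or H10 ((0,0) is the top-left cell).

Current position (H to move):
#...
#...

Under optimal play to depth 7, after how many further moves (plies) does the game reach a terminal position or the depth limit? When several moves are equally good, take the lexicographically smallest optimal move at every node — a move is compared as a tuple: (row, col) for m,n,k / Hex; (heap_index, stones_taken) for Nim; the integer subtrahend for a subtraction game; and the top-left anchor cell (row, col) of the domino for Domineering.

PV length from [#.../#...]: 3 plies

p1 H@[#.../#...]: H01[###./#...]+1* H02[#.##/#...]+1 H11[#.../###.]+1 H12[#.../#.##]+1
p2 V@[###./#...]: V03[####/#..#]-1*
p3 H@[####/#..#]: H11[####/####]+1*
p4 V@[####/####] terminal -1; root [#.../#...] d7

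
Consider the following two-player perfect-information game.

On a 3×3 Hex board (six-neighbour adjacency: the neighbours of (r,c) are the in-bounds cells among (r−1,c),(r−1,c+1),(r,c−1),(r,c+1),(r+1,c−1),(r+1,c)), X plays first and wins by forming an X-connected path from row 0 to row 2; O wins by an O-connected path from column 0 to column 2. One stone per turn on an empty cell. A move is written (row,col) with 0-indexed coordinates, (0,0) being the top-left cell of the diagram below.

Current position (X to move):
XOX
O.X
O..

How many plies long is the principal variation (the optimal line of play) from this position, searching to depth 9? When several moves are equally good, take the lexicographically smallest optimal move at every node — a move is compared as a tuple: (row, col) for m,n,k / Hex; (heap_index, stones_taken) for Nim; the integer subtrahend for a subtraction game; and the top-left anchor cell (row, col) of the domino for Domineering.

PV length from [XOX/O.X/O..]: 3 plies

p1 X@[XOX/O.X/O..]: (1,1)[XOX/OXX/O..]+1* (2,1)[XOX/O.X/OX.]+1 (2,2)[XOX/O.X/O.X]+1
p2 O@[XOX/OXX/O..]: (2,1)[XOX/OXX/OO.]-1* (2,2)[XOX/OXX/O.O]-1
p3 X@[XOX/OXX/OO.]: (2,2)[XOX/OXX/OOX]+1*
p4 O@[XOX/OXX/OOX] terminal -1; root [XOX/O.X/O..] d9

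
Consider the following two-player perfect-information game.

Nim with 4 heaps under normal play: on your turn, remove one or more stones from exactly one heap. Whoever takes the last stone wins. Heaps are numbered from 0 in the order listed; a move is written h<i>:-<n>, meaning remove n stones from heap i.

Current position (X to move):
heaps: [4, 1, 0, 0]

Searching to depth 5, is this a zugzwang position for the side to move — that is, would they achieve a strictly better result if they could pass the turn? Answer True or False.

ply 1, X at (4,1,0,0) | h0:-1=-1→(3,1,0,0); h0:-2=-1→(2,1,0,0); h0:-3=+1→(1,1,0,0)*; h0:-4=-1→(0,1,0,0); h1:-1=-1→(4,0,0,0)
ply 2, O at (1,1,0,0) | h0:-1=-1→(0,1,0,0)*; h1:-1=-1→(1,0,0,0)
ply 3, X at (0,1,0,0) | h1:-1=+1→(0,0,0,0)*
ply 4: (0,0,0,0) is terminal -1 (O); from (4,1,0,0) depth 5
if X skipped the turn, O would face:
~ ply 1, O at (4,1,0,0) | h0:-1=-1→(3,1,0,0); h0:-2=-1→(2,1,0,0); h0:-3=+1→(1,1,0,0)*; h0:-4=-1→(0,1,0,0); h1:-1=-1→(4,0,0,0)
~ ply 2, X at (1,1,0,0) | h0:-1=-1→(0,1,0,0)*; h1:-1=-1→(1,0,0,0)
~ ply 3, O at (0,1,0,0) | h1:-1=+1→(0,0,0,0)*
~ ply 4: (0,0,0,0) is terminal -1 (X); from (4,1,0,0) depth 5
compare (X): move=+1 vs pass=-1

zugzwang((4,1,0,0), X) = False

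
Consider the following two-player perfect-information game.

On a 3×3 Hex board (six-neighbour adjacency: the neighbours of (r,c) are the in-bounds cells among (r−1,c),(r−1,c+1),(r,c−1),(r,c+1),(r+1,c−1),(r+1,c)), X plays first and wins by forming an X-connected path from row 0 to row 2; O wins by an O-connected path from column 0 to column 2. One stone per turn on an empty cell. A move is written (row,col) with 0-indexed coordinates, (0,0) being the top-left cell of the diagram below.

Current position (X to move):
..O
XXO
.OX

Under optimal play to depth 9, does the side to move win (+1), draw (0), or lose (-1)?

ply 1, X at ..O/XXO/.OX | (0,0)=-1→X.O/XXO/.OX; (0,1)=-1→.XO/XXO/.OX; (2,0)=+1→..O/XXO/XOX*
ply 2, O at ..O/XXO/XOX | (0,0)=-1→O.O/XXO/XOX*; (0,1)=-1→.OO/XXO/XOX
ply 3, X at O.O/XXO/XOX | (0,1)=+1→OXO/XXO/XOX*
ply 4: OXO/XXO/XOX is terminal -1 (O); from ..O/XXO/.OX depth 9

value(..O/XXO/.OX, X) = +1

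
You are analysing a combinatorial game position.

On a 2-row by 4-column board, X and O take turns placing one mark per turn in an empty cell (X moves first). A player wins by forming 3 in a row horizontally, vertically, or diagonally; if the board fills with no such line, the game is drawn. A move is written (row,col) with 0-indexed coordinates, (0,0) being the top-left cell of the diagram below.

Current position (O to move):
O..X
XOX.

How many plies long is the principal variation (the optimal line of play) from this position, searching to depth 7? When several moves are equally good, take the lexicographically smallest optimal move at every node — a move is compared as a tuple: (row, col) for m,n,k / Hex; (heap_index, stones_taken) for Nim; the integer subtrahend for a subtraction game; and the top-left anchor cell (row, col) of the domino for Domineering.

ply 1, O at O..X/XOX. | (0,1)=+0→OO.X/XOX.*; (0,2)=+0→O.OX/XOX.; (1,3)=+0→O..X/XOXO
ply 2, X at OO.X/XOX. | (0,2)=+0→OOXX/XOX.*; (1,3)=-1→OO.X/XOXX
ply 3, O at OOXX/XOX. | (1,3)=+0→OOXX/XOXO*
ply 4: OOXX/XOXO is terminal +0 (X); from O..X/XOX. depth 7

PV length from [O..X/XOX.]: 3 plies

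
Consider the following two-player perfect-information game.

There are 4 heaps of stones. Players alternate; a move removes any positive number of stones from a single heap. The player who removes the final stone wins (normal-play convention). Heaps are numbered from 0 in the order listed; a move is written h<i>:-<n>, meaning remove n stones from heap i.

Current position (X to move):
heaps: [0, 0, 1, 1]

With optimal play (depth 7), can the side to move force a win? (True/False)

[(0,0,1,1)] X move#1: h2:-1:-1/(0,0,0,1)*, h3:-1:-1/(0,0,1,0)
[(0,0,0,1)] O move#2: h3:-1:+1/(0,0,0,0)*
[(0,0,0,0)] end (terminal -1, X#3); searched (0,0,1,1) to 7

X winning at [(0,0,1,1)]: False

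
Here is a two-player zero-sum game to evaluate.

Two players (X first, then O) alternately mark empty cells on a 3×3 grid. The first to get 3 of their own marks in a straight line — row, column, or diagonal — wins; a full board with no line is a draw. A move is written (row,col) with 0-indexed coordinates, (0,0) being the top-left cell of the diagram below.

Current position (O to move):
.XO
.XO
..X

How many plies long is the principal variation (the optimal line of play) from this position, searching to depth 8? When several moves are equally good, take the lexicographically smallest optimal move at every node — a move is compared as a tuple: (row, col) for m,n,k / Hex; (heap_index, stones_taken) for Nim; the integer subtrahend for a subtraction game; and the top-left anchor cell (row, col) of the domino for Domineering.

p1 O@[.XO/.XO/..X]: (0,0)[OXO/.XO/..X]-1* (1,0)[.XO/OXO/..X]-1 (2,0)[.XO/.XO/O.X]-1 (2,1)[.XO/.XO/.OX]-1
p2 X@[OXO/.XO/..X]: (1,0)[OXO/XXO/..X]+0 (2,0)[OXO/.XO/X.X]+0 (2,1)[OXO/.XO/.XX]+1*
p3 O@[OXO/.XO/.XX] terminal -1; root [.XO/.XO/..X] d8

PV length from [.XO/.XO/..X]: 2 plies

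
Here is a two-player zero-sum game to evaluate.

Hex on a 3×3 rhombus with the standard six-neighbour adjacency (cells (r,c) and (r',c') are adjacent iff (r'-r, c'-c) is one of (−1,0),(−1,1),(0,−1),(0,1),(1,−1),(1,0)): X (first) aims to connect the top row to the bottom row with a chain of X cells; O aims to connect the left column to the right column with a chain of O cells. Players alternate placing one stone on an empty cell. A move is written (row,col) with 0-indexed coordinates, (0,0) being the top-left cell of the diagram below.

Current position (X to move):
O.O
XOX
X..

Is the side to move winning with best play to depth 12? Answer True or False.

[O.O/XOX/X..] X move#1: (0,1):+1/OXO/XOX/X..*, (2,1):-1/O.O/XOX/XX., (2,2):-1/O.O/XOX/X.X
[OXO/XOX/X..] end (terminal -1, O#2); searched O.O/XOX/X.. to 12

X winning at [O.O/XOX/X..]: True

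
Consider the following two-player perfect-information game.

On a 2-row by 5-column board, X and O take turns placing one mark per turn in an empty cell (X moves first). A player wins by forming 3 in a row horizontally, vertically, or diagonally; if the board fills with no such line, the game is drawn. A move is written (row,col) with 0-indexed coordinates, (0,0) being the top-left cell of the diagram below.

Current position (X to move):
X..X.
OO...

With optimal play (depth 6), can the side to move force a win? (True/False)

[X..X./OO...] X move#1: (0,1):-1/XX.X./OO..., (0,2):-1/X.XX./OO..., (0,4):-1/X..XX/OO..., (1,2):+0/X..X./OOX..*, (1,3):-1/X..X./OO.X., (1,4):-1/X..X./OO..X
[X..X./OOX..] O move#2: (0,1):+0/XO.X./OOX..*, (0,2):+0/X.OX./OOX.., (0,4):+0/X..XO/OOX.., (1,3):-1/X..X./OOXO., (1,4):-1/X..X./OOX.O
[XO.X./OOX..] X move#3: (0,2):+0/XOXX./OOX..*, (0,4):+0/XO.XX/OOX.., (1,3):+0/XO.X./OOXX., (1,4):+0/XO.X./OOX.X
[XOXX./OOX..] O move#4: (0,4):+0/XOXXO/OOX..*, (1,3):-1/XOXX./OOXO., (1,4):-1/XOXX./OOX.O
[XOXXO/OOX..] X move#5: (1,3):+0/XOXXO/OOXX.*, (1,4):+0/XOXXO/OOX.X
[XOXXO/OOXX.] O move#6: (1,4):+0/XOXXO/OOXXO*
[XOXXO/OOXXO] end (terminal +0, X#7); searched X..X./OO... to 6

X winning at [X..X./OO...]: False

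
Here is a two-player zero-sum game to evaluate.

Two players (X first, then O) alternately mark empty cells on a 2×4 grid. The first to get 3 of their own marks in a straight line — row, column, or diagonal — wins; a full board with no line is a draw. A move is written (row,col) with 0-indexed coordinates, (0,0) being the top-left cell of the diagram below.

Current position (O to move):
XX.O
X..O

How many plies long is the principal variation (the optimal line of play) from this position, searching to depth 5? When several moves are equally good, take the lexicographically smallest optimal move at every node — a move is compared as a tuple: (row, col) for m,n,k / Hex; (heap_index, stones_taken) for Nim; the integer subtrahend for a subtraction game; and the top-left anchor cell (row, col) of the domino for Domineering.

PV length from [XX.O/X..O]: 3 plies

[XX.O/X..O] O move#1: (0,2):+0/XXOO/X..O*, (1,1):-1/XX.O/XO.O, (1,2):-1/XX.O/X.OO
[XXOO/X..O] X move#2: (1,1):+0/XXOO/XX.O*, (1,2):+0/XXOO/X.XO
[XXOO/XX.O] O move#3: (1,2):+0/XXOO/XXOO*
[XXOO/XXOO] end (terminal +0, X#4); searched XX.O/X..O to 5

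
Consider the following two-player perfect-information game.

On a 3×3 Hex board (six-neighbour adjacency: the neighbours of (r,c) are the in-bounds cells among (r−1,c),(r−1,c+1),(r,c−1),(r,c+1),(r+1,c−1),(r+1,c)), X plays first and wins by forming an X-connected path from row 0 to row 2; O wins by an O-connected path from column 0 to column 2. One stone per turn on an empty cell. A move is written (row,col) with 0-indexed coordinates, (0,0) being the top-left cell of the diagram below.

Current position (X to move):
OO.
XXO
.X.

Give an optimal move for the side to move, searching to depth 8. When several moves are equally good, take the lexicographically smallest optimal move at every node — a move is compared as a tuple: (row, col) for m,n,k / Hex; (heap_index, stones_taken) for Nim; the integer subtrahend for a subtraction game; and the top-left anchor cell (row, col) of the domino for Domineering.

X's best at [OO./XXO/.X.]: (0,2)

p1 X@[OO./XXO/.X.]: (0,2)[OOX/XXO/.X.]+1* (2,0)[OO./XXO/XX.]-1 (2,2)[OO./XXO/.XX]-1
p2 O@[OOX/XXO/.X.] terminal -1; root [OO./XXO/.X.] d8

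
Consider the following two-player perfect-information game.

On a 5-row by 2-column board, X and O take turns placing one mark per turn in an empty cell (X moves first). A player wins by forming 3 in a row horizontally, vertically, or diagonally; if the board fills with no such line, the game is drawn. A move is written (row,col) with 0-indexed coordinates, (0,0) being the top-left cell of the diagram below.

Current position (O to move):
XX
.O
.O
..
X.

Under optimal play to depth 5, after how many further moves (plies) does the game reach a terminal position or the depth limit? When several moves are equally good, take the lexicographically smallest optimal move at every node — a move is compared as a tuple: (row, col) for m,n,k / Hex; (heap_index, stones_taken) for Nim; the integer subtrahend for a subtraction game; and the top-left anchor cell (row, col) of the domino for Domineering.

p1 O@[XX/.O/.O/../X.]: (1,0)[XX/OO/.O/../X.]+0 (2,0)[XX/.O/OO/../X.]+0 (3,0)[XX/.O/.O/O./X.]+0 (3,1)[XX/.O/.O/.O/X.]+1* (4,1)[XX/.O/.O/../XO]+0
p2 X@[XX/.O/.O/.O/X.] terminal -1; root [XX/.O/.O/../X.] d5

PV length from [XX/.O/.O/../X.]: 1 ply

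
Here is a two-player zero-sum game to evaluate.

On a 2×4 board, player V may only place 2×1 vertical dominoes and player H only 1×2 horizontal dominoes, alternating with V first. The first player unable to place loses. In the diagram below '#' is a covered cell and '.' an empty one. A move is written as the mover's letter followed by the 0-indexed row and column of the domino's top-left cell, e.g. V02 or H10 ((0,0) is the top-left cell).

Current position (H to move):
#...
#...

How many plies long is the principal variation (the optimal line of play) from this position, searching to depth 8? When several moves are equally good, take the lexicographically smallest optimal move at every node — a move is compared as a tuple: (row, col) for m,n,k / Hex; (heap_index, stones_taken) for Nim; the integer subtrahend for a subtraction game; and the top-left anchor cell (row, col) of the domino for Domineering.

PV length from [#.../#...]: 3 plies

[#.../#...] H move#1: H01:+1/###./#...*, H02:+1/#.##/#..., H11:+1/#.../###., H12:+1/#.../#.##
[###./#...] V move#2: V03:-1/####/#..#*
[####/#..#] H move#3: H11:+1/####/####*
[####/####] end (terminal -1, V#4); searched #.../#... to 8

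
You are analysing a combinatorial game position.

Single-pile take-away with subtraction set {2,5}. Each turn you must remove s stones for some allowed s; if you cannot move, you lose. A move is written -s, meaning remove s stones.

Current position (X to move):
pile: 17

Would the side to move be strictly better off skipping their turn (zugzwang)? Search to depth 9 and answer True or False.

zugzwang(17, X) = False

p1 X@[17]: -2[15]+1* -5[12]-1
p2 O@[15]: -2[13]-1* -5[10]-1
p3 X@[13]: -2[11]+1* -5[8]+1
p4 O@[11]: -2[9]-1* -5[6]-1
p5 X@[9]: -2[7]+1* -5[4]+1
p6 O@[7]: -2[5]-1* -5[2]-1
p7 X@[5]: -2[3]-1 -5[0]+1*
p8 O@[0] terminal -1; root [17] d9
if X skipped the turn, O would face:
~ p1 O@[17]: -2[15]+1* -5[12]-1
~ p2 X@[15]: -2[13]-1* -5[10]-1
~ p3 O@[13]: -2[11]+1* -5[8]+1
~ p4 X@[11]: -2[9]-1* -5[6]-1
~ p5 O@[9]: -2[7]+1* -5[4]+1
~ p6 X@[7]: -2[5]-1* -5[2]-1
~ p7 O@[5]: -2[3]-1 -5[0]+1*
~ p8 X@[0] terminal -1; root [17] d9
compare (X): move=+1 vs pass=-1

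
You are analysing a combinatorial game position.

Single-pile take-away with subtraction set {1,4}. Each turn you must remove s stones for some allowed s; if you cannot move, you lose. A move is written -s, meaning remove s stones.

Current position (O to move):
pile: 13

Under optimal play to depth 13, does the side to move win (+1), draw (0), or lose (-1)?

ply 1, O at 13 | -1=+1→12*; -4=-1→9
ply 2, X at 12 | -1=-1→11*; -4=-1→8
ply 3, O at 11 | -1=+1→10*; -4=+1→7
ply 4, X at 10 | -1=-1→9*; -4=-1→6
ply 5, O at 9 | -1=-1→8; -4=+1→5*
ply 6, X at 5 | -1=-1→4*; -4=-1→1
ply 7, O at 4 | -1=-1→3; -4=+1→0*
ply 8: 0 is terminal -1 (X); from 13 depth 13

value(13, O) = +1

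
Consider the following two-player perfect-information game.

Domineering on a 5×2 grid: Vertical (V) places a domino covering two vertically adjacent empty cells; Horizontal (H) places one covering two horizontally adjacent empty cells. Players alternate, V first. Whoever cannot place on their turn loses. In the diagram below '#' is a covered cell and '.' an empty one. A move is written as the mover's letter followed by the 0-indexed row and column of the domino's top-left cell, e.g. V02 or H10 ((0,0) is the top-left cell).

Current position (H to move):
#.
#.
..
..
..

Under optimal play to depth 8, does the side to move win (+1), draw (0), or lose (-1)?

ply 1, H at #./#./../../.. | H20=-1→#./#./##/../..; H30=+1→#./#./../##/..*; H40=-1→#./#./../../##
ply 2, V at #./#./../##/.. | V01=-1→##/##/../##/..*; V11=-1→#./##/.#/##/..
ply 3, H at ##/##/../##/.. | H20=+1→##/##/##/##/..*; H40=+1→##/##/../##/##
ply 4: ##/##/##/##/.. is terminal -1 (V); from #./#./../../.. depth 8

value(#./#./../../.., H) = +1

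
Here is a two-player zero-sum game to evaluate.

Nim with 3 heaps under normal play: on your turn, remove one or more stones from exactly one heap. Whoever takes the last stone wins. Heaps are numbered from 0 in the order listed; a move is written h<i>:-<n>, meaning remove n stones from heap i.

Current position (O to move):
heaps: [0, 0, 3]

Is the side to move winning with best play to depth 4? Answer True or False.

O winning at [(0,0,3)]: True

ply 1, O at (0,0,3) | h2:-1=-1→(0,0,2); h2:-2=-1→(0,0,1); h2:-3=+1→(0,0,0)*
ply 2: (0,0,0) is terminal -1 (X); from (0,0,3) depth 4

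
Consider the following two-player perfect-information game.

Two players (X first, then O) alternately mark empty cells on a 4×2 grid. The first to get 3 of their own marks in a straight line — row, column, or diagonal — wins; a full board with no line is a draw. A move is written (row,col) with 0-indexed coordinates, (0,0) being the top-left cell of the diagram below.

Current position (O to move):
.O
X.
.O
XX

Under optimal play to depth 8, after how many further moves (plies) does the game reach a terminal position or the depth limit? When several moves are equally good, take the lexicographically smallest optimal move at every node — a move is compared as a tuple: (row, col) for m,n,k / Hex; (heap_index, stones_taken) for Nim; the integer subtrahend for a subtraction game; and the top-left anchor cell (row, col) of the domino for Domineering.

PV length from [.O/X./.O/XX]: 1 ply

p1 O@[.O/X./.O/XX]: (0,0)[OO/X./.O/XX]-1 (1,1)[.O/XO/.O/XX]+1* (2,0)[.O/X./OO/XX]+0
p2 X@[.O/XO/.O/XX] terminal -1; root [.O/X./.O/XX] d8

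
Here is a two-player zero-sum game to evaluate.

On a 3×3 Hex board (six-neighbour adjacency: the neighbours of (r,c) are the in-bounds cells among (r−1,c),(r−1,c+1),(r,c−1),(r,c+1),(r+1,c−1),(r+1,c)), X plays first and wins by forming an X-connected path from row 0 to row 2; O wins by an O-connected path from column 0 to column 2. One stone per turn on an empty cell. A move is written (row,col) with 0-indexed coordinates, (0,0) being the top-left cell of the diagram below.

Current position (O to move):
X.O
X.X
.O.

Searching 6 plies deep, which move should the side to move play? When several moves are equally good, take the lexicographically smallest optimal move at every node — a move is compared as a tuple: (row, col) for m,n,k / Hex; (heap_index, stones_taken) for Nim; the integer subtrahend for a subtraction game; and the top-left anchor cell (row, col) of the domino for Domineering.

O's best at [X.O/X.X/.O.]: (2,0)

ply 1, O at X.O/X.X/.O. | (0,1)=-1→XOO/X.X/.O.; (1,1)=-1→X.O/XOX/.O.; (2,0)=+1→X.O/X.X/OO.*; (2,2)=-1→X.O/X.X/.OO
ply 2, X at X.O/X.X/OO. | (0,1)=-1→XXO/X.X/OO.*; (1,1)=-1→X.O/XXX/OO.; (2,2)=-1→X.O/X.X/OOX
ply 3, O at XXO/X.X/OO. | (1,1)=+1→XXO/XOX/OO.*; (2,2)=+1→XXO/X.X/OOO
ply 4: XXO/XOX/OO. is terminal -1 (X); from X.O/X.X/.O. depth 6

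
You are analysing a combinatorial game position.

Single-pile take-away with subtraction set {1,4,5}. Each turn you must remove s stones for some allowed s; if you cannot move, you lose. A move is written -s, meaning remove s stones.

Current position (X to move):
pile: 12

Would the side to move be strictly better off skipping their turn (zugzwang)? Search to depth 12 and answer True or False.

zugzwang(12, X) = False

p1 X@[12]: -1[11]-1 -4[8]+1* -5[7]-1
p2 O@[8]: -1[7]-1* -4[4]-1 -5[3]-1
p3 X@[7]: -1[6]-1 -4[3]-1 -5[2]+1*
p4 O@[2]: -1[1]-1*
p5 X@[1]: -1[0]+1*
p6 O@[0] terminal -1; root [12] d12
if X skipped the turn, O would face:
~ p1 O@[12]: -1[11]-1 -4[8]+1* -5[7]-1
~ p2 X@[8]: -1[7]-1* -4[4]-1 -5[3]-1
~ p3 O@[7]: -1[6]-1 -4[3]-1 -5[2]+1*
~ p4 X@[2]: -1[1]-1*
~ p5 O@[1]: -1[0]+1*
~ p6 X@[0] terminal -1; root [12] d12
compare (X): move=+1 vs pass=-1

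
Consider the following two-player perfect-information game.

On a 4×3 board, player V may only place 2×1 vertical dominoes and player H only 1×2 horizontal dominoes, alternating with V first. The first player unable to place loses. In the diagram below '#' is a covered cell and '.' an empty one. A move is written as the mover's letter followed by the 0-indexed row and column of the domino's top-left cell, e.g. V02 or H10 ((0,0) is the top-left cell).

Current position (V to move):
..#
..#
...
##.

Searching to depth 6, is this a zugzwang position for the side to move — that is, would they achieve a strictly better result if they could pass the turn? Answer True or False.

p1 V@[..#/..#/.../##.]: V00[#.#/#.#/.../##.]+1* V01[.##/.##/.../##.]+1 V10[..#/#.#/#../##.]+1 V11[..#/.##/.#./##.]+1 V22[..#/..#/..#/###]-1
p2 H@[#.#/#.#/.../##.]: H20[#.#/#.#/##./##.]-1* H21[#.#/#.#/.##/##.]-1
p3 V@[#.#/#.#/##./##.]: V01[###/###/##./##.]+1* V22[#.#/#.#/###/###]+1
p4 H@[###/###/##./##.] terminal -1; root [..#/..#/.../##.] d6
pass branch (H moves first from the same position):
  | p1 H@[..#/..#/.../##.]: H00[###/..#/.../##.]-1 H10[..#/###/.../##.]+1* H20[..#/..#/##./##.]-1 H21[..#/..#/.##/##.]-1
  | p2 V@[..#/###/.../##.]: V22[..#/###/..#/###]-1*
  | p3 H@[..#/###/..#/###]: H00[###/###/..#/###]+1* H20[..#/###/###/###]+1
  | p4 V@[###/###/..#/###] terminal -1; root [..#/..#/.../##.] d6
V moving scores +1; V passing scores -1

zugzwang(..#/..#/.../##., V) = False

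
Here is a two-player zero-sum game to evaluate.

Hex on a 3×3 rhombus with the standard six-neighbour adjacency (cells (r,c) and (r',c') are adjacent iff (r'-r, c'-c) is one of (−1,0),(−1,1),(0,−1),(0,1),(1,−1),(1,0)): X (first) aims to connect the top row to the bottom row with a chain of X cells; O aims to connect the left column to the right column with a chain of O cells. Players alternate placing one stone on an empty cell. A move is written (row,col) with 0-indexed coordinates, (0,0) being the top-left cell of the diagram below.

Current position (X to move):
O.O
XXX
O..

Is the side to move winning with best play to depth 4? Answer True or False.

X winning at [O.O/XXX/O..]: True

ply 1, X at O.O/XXX/O.. | (0,1)=+1→OXO/XXX/O..*; (2,1)=-1→O.O/XXX/OX.; (2,2)=-1→O.O/XXX/O.X
ply 2, O at OXO/XXX/O.. | (2,1)=-1→OXO/XXX/OO.*; (2,2)=-1→OXO/XXX/O.O
ply 3, X at OXO/XXX/OO. | (2,2)=+1→OXO/XXX/OOX*
ply 4: OXO/XXX/OOX is terminal -1 (O); from O.O/XXX/O.. depth 4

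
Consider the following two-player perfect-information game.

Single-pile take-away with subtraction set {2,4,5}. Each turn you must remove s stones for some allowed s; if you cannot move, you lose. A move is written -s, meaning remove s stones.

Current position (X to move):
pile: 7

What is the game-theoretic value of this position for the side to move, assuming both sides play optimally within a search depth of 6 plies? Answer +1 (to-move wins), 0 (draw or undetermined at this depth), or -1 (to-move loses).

value(7, X) = -1

p1 X@[7]: -2[5]-1* -4[3]-1 -5[2]-1
p2 O@[5]: -2[3]-1 -4[1]+1* -5[0]+1
p3 X@[1] terminal -1; root [7] d6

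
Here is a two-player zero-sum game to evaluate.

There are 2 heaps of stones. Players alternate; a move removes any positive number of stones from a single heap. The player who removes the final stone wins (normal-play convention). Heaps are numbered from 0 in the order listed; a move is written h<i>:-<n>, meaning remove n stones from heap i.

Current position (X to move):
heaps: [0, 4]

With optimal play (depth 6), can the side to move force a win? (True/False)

X winning at [(0,4)]: True

[(0,4)] X move#1: h1:-1:-1/(0,3), h1:-2:-1/(0,2), h1:-3:-1/(0,1), h1:-4:+1/(0,0)*
[(0,0)] end (terminal -1, O#2); searched (0,4) to 6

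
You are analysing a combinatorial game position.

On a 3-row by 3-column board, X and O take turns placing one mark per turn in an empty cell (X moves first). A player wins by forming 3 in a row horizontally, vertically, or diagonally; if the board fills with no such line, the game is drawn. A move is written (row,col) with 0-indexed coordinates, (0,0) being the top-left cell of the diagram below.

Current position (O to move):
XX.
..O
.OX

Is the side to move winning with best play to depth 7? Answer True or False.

p1 O@[XX./..O/.OX]: (0,2)[XXO/..O/.OX]-1* (1,0)[XX./O.O/.OX]-1 (1,1)[XX./.OO/.OX]-1 (2,0)[XX./..O/OOX]-1
p2 X@[XXO/..O/.OX]: (1,0)[XXO/X.O/.OX]+1* (1,1)[XXO/.XO/.OX]+1 (2,0)[XXO/..O/XOX]+1
p3 O@[XXO/X.O/.OX]: (1,1)[XXO/XOO/.OX]-1* (2,0)[XXO/X.O/OOX]-1
p4 X@[XXO/XOO/.OX]: (2,0)[XXO/XOO/XOX]+1*
p5 O@[XXO/XOO/XOX] terminal -1; root [XX./..O/.OX] d7

O winning at [XX./..O/.OX]: False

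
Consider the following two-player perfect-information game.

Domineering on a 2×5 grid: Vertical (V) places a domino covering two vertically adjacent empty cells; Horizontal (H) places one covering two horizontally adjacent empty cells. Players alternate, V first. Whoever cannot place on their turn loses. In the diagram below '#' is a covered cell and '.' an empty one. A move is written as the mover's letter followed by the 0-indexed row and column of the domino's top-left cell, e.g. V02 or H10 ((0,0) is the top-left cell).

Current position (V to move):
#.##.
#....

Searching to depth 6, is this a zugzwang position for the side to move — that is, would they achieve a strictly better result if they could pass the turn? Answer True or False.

zugzwang(#.##./#...., V) = True

p1 V@[#.##./#....]: V01[####./##...]-1* V04[#.###/#...#]-1
p2 H@[####./##...]: H12[####./####.]-1 H13[####./##.##]+1*
p3 V@[####./##.##] terminal -1; root [#.##./#....] d6
if V skipped the turn, H would face:
~ p1 H@[#.##./#....]: H11[#.##./###..]-1* H12[#.##./#.##.]-1 H13[#.##./#..##]-1
~ p2 V@[#.##./###..]: V04[#.###/###.#]+1*
~ p3 H@[#.###/###.#] terminal -1; root [#.##./#....] d6
compare (V): move=-1 vs pass=+1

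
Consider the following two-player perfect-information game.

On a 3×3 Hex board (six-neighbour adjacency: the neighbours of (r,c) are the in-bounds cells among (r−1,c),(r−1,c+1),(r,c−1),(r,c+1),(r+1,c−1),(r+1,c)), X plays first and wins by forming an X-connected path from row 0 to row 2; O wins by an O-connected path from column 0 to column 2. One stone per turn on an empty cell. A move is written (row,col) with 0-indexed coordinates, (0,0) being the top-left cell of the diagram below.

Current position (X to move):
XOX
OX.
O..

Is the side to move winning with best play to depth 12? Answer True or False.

[XOX/OX./O..] X move#1: (1,2):+1/XOX/OXX/O..*, (2,1):+1/XOX/OX./OX., (2,2):+1/XOX/OX./O.X
[XOX/OXX/O..] O move#2: (2,1):-1/XOX/OXX/OO.*, (2,2):-1/XOX/OXX/O.O
[XOX/OXX/OO.] X move#3: (2,2):+1/XOX/OXX/OOX*
[XOX/OXX/OOX] end (terminal -1, O#4); searched XOX/OX./O.. to 12

X winning at [XOX/OX./O..]: True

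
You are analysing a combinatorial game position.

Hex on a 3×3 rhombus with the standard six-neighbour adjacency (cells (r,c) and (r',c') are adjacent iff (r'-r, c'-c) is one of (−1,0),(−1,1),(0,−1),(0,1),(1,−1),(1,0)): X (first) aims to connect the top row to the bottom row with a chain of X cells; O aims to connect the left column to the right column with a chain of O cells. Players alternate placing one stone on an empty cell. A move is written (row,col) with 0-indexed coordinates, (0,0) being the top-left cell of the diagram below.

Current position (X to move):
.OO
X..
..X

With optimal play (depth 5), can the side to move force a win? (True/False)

X winning at [.OO/X../..X]: True

[.OO/X../..X] X move#1: (0,0):+1/XOO/X../..X*, (1,1):-1/.OO/XX./..X, (1,2):-1/.OO/X.X/..X, (2,0):-1/.OO/X../X.X, (2,1):-1/.OO/X../.XX
[XOO/X../..X] O move#2: (1,1):-1/XOO/XO./..X*, (1,2):-1/XOO/X.O/..X, (2,0):-1/XOO/X../O.X, (2,1):-1/XOO/X../.OX
[XOO/XO./..X] X move#3: (1,2):-1/XOO/XOX/..X, (2,0):+1/XOO/XO./X.X*, (2,1):-1/XOO/XO./.XX
[XOO/XO./X.X] end (terminal -1, O#4); searched .OO/X../..X to 5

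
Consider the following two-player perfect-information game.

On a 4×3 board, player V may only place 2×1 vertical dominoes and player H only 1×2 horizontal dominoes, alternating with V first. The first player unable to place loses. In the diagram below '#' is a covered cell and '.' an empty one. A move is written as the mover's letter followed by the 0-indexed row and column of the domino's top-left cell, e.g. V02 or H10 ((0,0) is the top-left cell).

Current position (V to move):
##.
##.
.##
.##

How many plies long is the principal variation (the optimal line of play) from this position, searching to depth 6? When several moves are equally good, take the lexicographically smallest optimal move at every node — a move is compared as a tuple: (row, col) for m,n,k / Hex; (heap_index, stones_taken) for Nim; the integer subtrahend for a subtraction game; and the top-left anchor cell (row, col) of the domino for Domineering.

PV length from [##./##./.##/.##]: 1 ply

[##./##./.##/.##] V move#1: V02:+1/###/###/.##/.##*, V20:+1/##./##./###/###
[###/###/.##/.##] end (terminal -1, H#2); searched ##./##./.##/.## to 6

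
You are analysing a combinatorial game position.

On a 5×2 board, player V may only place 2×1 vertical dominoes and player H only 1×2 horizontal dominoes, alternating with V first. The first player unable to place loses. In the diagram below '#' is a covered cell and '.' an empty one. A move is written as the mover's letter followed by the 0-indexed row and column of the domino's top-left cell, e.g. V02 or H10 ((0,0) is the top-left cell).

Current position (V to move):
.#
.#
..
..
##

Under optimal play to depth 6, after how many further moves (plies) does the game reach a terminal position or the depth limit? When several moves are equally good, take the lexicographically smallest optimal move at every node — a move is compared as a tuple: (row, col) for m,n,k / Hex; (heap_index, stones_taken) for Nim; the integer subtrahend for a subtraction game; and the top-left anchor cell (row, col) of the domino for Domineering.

[.#/.#/../../##] V move#1: V00:-1/##/##/../../##, V10:-1/.#/##/#./../##, V20:+1/.#/.#/#./#./##*, V21:+1/.#/.#/.#/.#/##
[.#/.#/#./#./##] end (terminal -1, H#2); searched .#/.#/../../## to 6

PV length from [.#/.#/../../##]: 1 ply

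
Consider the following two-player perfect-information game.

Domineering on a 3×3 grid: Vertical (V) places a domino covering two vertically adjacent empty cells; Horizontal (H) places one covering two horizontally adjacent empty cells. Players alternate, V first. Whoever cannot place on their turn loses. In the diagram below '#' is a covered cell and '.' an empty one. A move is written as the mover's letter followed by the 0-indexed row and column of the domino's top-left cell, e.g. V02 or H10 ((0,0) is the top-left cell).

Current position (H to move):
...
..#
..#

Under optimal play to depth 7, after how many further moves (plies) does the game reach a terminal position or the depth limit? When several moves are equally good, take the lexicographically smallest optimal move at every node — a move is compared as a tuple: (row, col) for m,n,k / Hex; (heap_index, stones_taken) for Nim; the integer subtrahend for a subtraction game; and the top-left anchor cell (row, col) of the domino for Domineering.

PV length from [.../..#/..#]: 1 ply

[.../..#/..#] H move#1: H00:-1/##./..#/..#, H01:-1/.##/..#/..#, H10:+1/.../###/..#*, H20:-1/.../..#/###
[.../###/..#] end (terminal -1, V#2); searched .../..#/..# to 7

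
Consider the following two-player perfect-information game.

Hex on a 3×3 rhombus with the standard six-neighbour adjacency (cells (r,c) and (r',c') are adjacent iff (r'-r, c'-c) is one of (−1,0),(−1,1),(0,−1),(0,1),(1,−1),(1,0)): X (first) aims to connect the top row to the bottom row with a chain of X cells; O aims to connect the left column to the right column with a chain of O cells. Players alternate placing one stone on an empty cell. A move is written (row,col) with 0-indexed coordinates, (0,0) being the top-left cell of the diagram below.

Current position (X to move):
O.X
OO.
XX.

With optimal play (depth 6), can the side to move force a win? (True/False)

X winning at [O.X/OO./XX.]: True

p1 X@[O.X/OO./XX.]: (0,1)[OXX/OO./XX.]-1 (1,2)[O.X/OOX/XX.]+1* (2,2)[O.X/OO./XXX]-1
p2 O@[O.X/OOX/XX.] terminal -1; root [O.X/OO./XX.] d6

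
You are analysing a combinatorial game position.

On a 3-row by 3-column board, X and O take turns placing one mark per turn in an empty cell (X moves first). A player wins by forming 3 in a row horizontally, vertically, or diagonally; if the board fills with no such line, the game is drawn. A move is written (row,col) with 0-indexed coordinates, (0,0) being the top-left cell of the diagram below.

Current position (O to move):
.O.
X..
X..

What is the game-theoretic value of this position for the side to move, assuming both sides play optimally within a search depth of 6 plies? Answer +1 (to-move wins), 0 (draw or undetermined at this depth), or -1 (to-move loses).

[.O./X../X..] O move#1: (0,0):+1/OO./X../X..*, (0,2):-1/.OO/X../X.., (1,1):-1/.O./XO./X.., (1,2):-1/.O./X.O/X.., (2,1):-1/.O./X../XO., (2,2):-1/.O./X../X.O
[OO./X../X..] X move#2: (0,2):-1/OOX/X../X..*, (1,1):-1/OO./XX./X.., (1,2):-1/OO./X.X/X.., (2,1):-1/OO./X../XX., (2,2):-1/OO./X../X.X
[OOX/X../X..] O move#3: (1,1):+1/OOX/XO./X..*, (1,2):-1/OOX/X.O/X.., (2,1):-1/OOX/X../XO., (2,2):-1/OOX/X../X.O
[OOX/XO./X..] X move#4: (1,2):-1/OOX/XOX/X..*, (2,1):-1/OOX/XO./XX., (2,2):-1/OOX/XO./X.X
[OOX/XOX/X..] O move#5: (2,1):+1/OOX/XOX/XO.*, (2,2):+1/OOX/XOX/X.O
[OOX/XOX/XO.] end (terminal -1, X#6); searched .O./X../X.. to 6

value(.O./X../X.., O) = +1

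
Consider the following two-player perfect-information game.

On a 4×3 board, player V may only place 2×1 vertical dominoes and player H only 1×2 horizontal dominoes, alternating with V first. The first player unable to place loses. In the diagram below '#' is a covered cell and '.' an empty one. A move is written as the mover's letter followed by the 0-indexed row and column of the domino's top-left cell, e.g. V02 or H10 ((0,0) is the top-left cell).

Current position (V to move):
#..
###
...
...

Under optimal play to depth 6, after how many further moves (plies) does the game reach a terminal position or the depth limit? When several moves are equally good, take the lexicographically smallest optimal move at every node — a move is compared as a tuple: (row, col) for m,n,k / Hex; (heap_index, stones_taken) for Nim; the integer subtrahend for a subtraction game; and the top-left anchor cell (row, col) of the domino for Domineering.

PV length from [#../###/.../...]: 3 plies

p1 V@[#../###/.../...]: V20[#../###/#../#..]-1 V21[#../###/.#./.#.]+1* V22[#../###/..#/..#]-1
p2 H@[#../###/.#./.#.]: H01[###/###/.#./.#.]-1*
p3 V@[###/###/.#./.#.]: V20[###/###/##./##.]+1* V22[###/###/.##/.##]+1
p4 H@[###/###/##./##.] terminal -1; root [#../###/.../...] d6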